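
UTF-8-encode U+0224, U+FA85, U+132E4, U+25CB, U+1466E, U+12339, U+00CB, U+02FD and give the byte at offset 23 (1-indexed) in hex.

1-indexed offset 23 is 0-indexed offset 22.
U+0224 → 2-byte form C8 A4 at offsets 0–1.
U+FA85 → 3-byte form EF AA 85 at offsets 2–4.
U+132E4 → 4-byte form F0 93 8B A4 at offsets 5–8.
U+25CB → 3-byte form E2 97 8B at offsets 9–11.
U+1466E → 4-byte form F0 94 99 AE at offsets 12–15.
U+12339 → 4-byte form F0 92 8C B9 at offsets 16–19.
U+00CB → 2-byte form C3 8B at offsets 20–21.
U+02FD → 2-byte form CB BD at offsets 22–23.
Offset 22 falls in char 8's range; it's byte 1 of CB BD = 0xCB.

0xCB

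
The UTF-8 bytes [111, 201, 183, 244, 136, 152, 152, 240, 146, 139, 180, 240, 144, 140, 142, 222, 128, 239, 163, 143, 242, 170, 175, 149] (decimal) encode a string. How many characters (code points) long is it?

8

Byte at offset 0: 0x6F = 01101111 → 1-byte char (#1). Advance 1.
Byte at offset 1: 0xC9 = 11001001 → 2-byte char (#2). Advance 2.
Byte at offset 3: 0xF4 = 11110100 → 4-byte char (#3). Advance 4.
Byte at offset 7: 0xF0 = 11110000 → 4-byte char (#4). Advance 4.
Byte at offset 11: 0xF0 = 11110000 → 4-byte char (#5). Advance 4.
Byte at offset 15: 0xDE = 11011110 → 2-byte char (#6). Advance 2.
Byte at offset 17: 0xEF = 11101111 → 3-byte char (#7). Advance 3.
Byte at offset 20: 0xF2 = 11110010 → 4-byte char (#8). Advance 4.
Reached end at offset 24 after 8 code points.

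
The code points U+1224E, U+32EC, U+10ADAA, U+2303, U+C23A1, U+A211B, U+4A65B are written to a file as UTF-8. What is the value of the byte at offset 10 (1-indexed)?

1-indexed offset 10 is 0-indexed offset 9.
U+1224E → 4-byte form F0 92 89 8E at offsets 0–3.
U+32EC → 3-byte form E3 8B AC at offsets 4–6.
U+10ADAA → 4-byte form F4 8A B6 AA at offsets 7–10.
Offset 9 falls in char 3's range; it's byte 3 of F4 8A B6 AA = 0xB6.

0xB6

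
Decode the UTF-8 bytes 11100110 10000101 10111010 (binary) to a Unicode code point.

Leading byte 0xE6 = 11100110 matches 1110xxxx → 3-byte sequence.
Byte 1: 0xE6 = 11100110, payload 0110 (4 bits).
Byte 2: 0x85 = 10000101 (10xxxxxx ✓), payload 000101.
Byte 3: 0xBA = 10111010 (10xxxxxx ✓), payload 111010.
Concatenate: 0110000101111010 = 0x617A (16 bits → U+617A).

U+617A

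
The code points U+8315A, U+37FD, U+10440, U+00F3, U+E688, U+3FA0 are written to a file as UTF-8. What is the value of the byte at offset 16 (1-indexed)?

0x88

1-indexed offset 16 is 0-indexed offset 15.
U+8315A → 4-byte form F2 83 85 9A at offsets 0–3.
U+37FD → 3-byte form E3 9F BD at offsets 4–6.
U+10440 → 4-byte form F0 90 91 80 at offsets 7–10.
U+00F3 → 2-byte form C3 B3 at offsets 11–12.
U+E688 → 3-byte form EE 9A 88 at offsets 13–15.
Offset 15 falls in char 5's range; it's byte 3 of EE 9A 88 = 0x88.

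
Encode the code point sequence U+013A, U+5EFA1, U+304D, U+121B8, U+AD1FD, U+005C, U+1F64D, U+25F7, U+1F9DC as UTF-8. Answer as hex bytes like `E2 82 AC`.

U+013A: 2-byte form → C4 BA.
U+5EFA1: 4-byte form → F1 9E BE A1.
U+304D: 3-byte form → E3 81 8D.
U+121B8: 4-byte form → F0 92 86 B8.
U+AD1FD: 4-byte form → F2 AD 87 BD.
U+005C: 1-byte form → 5C.
U+1F64D: 4-byte form → F0 9F 99 8D.
U+25F7: 3-byte form → E2 97 B7.
U+1F9DC: 4-byte form → F0 9F A7 9C.
Concatenated (29 bytes): C4 BA F1 9E BE A1 E3 81 8D F0 92 86 B8 F2 AD 87 BD 5C F0 9F 99 8D E2 97 B7 F0 9F A7 9C.

C4 BA F1 9E BE A1 E3 81 8D F0 92 86 B8 F2 AD 87 BD 5C F0 9F 99 8D E2 97 B7 F0 9F A7 9C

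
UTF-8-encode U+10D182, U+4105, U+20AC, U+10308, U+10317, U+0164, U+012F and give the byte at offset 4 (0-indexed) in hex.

0xE4

U+10D182 → 4-byte form F4 8D 86 82 at offsets 0–3.
U+4105 → 3-byte form E4 84 85 at offsets 4–6.
Offset 4 falls in char 2's range; it's byte 1 of E4 84 85 = 0xE4.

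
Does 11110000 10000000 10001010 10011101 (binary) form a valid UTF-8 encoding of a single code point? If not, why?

Leading byte 0xF0 = 11110000 → 4-byte form.
Continuation bytes all match 10xxxxxx. Payload decodes to 0x29D.
But 0x29D < 0x10000, the minimum for a 4-byte sequence — this is an overlong encoding.

invalid (overlong encoding)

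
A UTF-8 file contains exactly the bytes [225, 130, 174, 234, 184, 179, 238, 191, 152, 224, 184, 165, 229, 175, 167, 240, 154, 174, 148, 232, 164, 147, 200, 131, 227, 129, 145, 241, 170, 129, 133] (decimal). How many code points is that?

10

Byte at offset 0: 0xE1 = 11100001 → 3-byte char (#1). Advance 3.
Byte at offset 3: 0xEA = 11101010 → 3-byte char (#2). Advance 3.
Byte at offset 6: 0xEE = 11101110 → 3-byte char (#3). Advance 3.
Byte at offset 9: 0xE0 = 11100000 → 3-byte char (#4). Advance 3.
Byte at offset 12: 0xE5 = 11100101 → 3-byte char (#5). Advance 3.
Byte at offset 15: 0xF0 = 11110000 → 4-byte char (#6). Advance 4.
Byte at offset 19: 0xE8 = 11101000 → 3-byte char (#7). Advance 3.
Byte at offset 22: 0xC8 = 11001000 → 2-byte char (#8). Advance 2.
Byte at offset 24: 0xE3 = 11100011 → 3-byte char (#9). Advance 3.
Byte at offset 27: 0xF1 = 11110001 → 4-byte char (#10). Advance 4.
Reached end at offset 31 after 10 code points.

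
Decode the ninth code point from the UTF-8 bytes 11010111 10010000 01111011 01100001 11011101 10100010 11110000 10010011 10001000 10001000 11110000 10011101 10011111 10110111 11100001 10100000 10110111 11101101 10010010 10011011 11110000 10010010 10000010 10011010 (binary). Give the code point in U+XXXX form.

U+1209A

Offset 0: leading byte 0xD7 = 11010111 → 2-byte char #1 = D7 90.
Offset 2: leading byte 0x7B = 01111011 → 1-byte char #2 = 7B.
Offset 3: leading byte 0x61 = 01100001 → 1-byte char #3 = 61.
Offset 4: leading byte 0xDD = 11011101 → 2-byte char #4 = DD A2.
Offset 6: leading byte 0xF0 = 11110000 → 4-byte char #5 = F0 93 88 88.
Offset 10: leading byte 0xF0 = 11110000 → 4-byte char #6 = F0 9D 9F B7.
Offset 14: leading byte 0xE1 = 11100001 → 3-byte char #7 = E1 A0 B7.
Offset 17: leading byte 0xED = 11101101 → 3-byte char #8 = ED 92 9B.
Offset 20: leading byte 0xF0 = 11110000 → 4-byte char #9 = F0 92 82 9A.
Leading byte 0xF0 = 11110000 matches 11110xxx → 4-byte sequence.
Byte 1: 0xF0 = 11110000, payload 000 (3 bits).
Byte 2: 0x92 = 10010010 (10xxxxxx ✓), payload 010010.
Byte 3: 0x82 = 10000010 (10xxxxxx ✓), payload 000010.
Byte 4: 0x9A = 10011010 (10xxxxxx ✓), payload 011010.
Concatenate: 000010010000010011010 = 0x1209A (21 bits → U+1209A).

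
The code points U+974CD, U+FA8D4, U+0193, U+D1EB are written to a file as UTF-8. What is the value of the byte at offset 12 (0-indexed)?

0xAB

U+974CD → 4-byte form F2 97 93 8D at offsets 0–3.
U+FA8D4 → 4-byte form F3 BA A3 94 at offsets 4–7.
U+0193 → 2-byte form C6 93 at offsets 8–9.
U+D1EB → 3-byte form ED 87 AB at offsets 10–12.
Offset 12 falls in char 4's range; it's byte 3 of ED 87 AB = 0xAB.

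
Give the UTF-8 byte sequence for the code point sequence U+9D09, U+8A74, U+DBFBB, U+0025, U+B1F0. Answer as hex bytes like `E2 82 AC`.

E9 B4 89 E8 A9 B4 F3 9B BE BB 25 EB 87 B0

U+9D09: 3-byte form → E9 B4 89.
U+8A74: 3-byte form → E8 A9 B4.
U+DBFBB: 4-byte form → F3 9B BE BB.
U+0025: 1-byte form → 25.
U+B1F0: 3-byte form → EB 87 B0.
Concatenated (14 bytes): E9 B4 89 E8 A9 B4 F3 9B BE BB 25 EB 87 B0.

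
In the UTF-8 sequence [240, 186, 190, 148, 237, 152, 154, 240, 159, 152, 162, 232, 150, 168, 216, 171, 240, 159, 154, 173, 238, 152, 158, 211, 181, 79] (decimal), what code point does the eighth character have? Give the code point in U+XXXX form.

U+04F5

Offset 0: leading byte 0xF0 = 11110000 → 4-byte char #1 = F0 BA BE 94.
Offset 4: leading byte 0xED = 11101101 → 3-byte char #2 = ED 98 9A.
Offset 7: leading byte 0xF0 = 11110000 → 4-byte char #3 = F0 9F 98 A2.
Offset 11: leading byte 0xE8 = 11101000 → 3-byte char #4 = E8 96 A8.
Offset 14: leading byte 0xD8 = 11011000 → 2-byte char #5 = D8 AB.
Offset 16: leading byte 0xF0 = 11110000 → 4-byte char #6 = F0 9F 9A AD.
Offset 20: leading byte 0xEE = 11101110 → 3-byte char #7 = EE 98 9E.
Offset 23: leading byte 0xD3 = 11010011 → 2-byte char #8 = D3 B5.
Leading byte 0xD3 = 11010011 matches 110xxxxx → 2-byte sequence.
Byte 1: 0xD3 = 11010011, payload 10011 (5 bits).
Byte 2: 0xB5 = 10110101 (10xxxxxx ✓), payload 110101.
Concatenate: 10011110101 = 0x4F5 (11 bits → U+04F5).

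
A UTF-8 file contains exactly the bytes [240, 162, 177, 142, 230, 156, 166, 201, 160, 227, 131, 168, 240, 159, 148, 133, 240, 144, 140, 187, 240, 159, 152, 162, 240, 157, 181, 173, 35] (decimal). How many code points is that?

Byte at offset 0: 0xF0 = 11110000 → 4-byte char (#1). Advance 4.
Byte at offset 4: 0xE6 = 11100110 → 3-byte char (#2). Advance 3.
Byte at offset 7: 0xC9 = 11001001 → 2-byte char (#3). Advance 2.
Byte at offset 9: 0xE3 = 11100011 → 3-byte char (#4). Advance 3.
Byte at offset 12: 0xF0 = 11110000 → 4-byte char (#5). Advance 4.
Byte at offset 16: 0xF0 = 11110000 → 4-byte char (#6). Advance 4.
Byte at offset 20: 0xF0 = 11110000 → 4-byte char (#7). Advance 4.
Byte at offset 24: 0xF0 = 11110000 → 4-byte char (#8). Advance 4.
Byte at offset 28: 0x23 = 00100011 → 1-byte char (#9). Advance 1.
Reached end at offset 29 after 9 code points.

9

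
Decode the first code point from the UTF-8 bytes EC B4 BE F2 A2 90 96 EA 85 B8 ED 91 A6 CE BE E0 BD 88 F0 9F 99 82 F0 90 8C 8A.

Offset 0: leading byte 0xEC = 11101100 → 3-byte char #1 = EC B4 BE.
Leading byte 0xEC = 11101100 matches 1110xxxx → 3-byte sequence.
Byte 1: 0xEC = 11101100, payload 1100 (4 bits).
Byte 2: 0xB4 = 10110100 (10xxxxxx ✓), payload 110100.
Byte 3: 0xBE = 10111110 (10xxxxxx ✓), payload 111110.
Concatenate: 1100110100111110 = 0xCD3E (16 bits → U+CD3E).

U+CD3E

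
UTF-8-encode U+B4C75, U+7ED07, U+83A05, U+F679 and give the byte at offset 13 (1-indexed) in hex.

0xEF

1-indexed offset 13 is 0-indexed offset 12.
U+B4C75 → 4-byte form F2 B4 B1 B5 at offsets 0–3.
U+7ED07 → 4-byte form F1 BE B4 87 at offsets 4–7.
U+83A05 → 4-byte form F2 83 A8 85 at offsets 8–11.
U+F679 → 3-byte form EF 99 B9 at offsets 12–14.
Offset 12 falls in char 4's range; it's byte 1 of EF 99 B9 = 0xEF.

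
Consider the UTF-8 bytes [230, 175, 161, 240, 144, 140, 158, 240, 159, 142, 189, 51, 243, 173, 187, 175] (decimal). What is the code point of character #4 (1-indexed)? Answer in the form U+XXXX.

U+0033

Offset 0: leading byte 0xE6 = 11100110 → 3-byte char #1 = E6 AF A1.
Offset 3: leading byte 0xF0 = 11110000 → 4-byte char #2 = F0 90 8C 9E.
Offset 7: leading byte 0xF0 = 11110000 → 4-byte char #3 = F0 9F 8E BD.
Offset 11: leading byte 0x33 = 00110011 → 1-byte char #4 = 33.
Leading byte 0x33 = 00110011 matches 0xxxxxxx → 1-byte sequence.
Byte 1: 0x33 = 00110011, payload 0110011 (7 bits).
Concatenate: 0110011 = 0x33 (7 bits → U+0033).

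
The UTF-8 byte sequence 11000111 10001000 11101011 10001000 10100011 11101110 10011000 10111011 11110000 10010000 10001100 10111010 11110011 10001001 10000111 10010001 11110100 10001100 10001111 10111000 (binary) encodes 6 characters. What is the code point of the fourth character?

U+1033A

Offset 0: leading byte 0xC7 = 11000111 → 2-byte char #1 = C7 88.
Offset 2: leading byte 0xEB = 11101011 → 3-byte char #2 = EB 88 A3.
Offset 5: leading byte 0xEE = 11101110 → 3-byte char #3 = EE 98 BB.
Offset 8: leading byte 0xF0 = 11110000 → 4-byte char #4 = F0 90 8C BA.
Leading byte 0xF0 = 11110000 matches 11110xxx → 4-byte sequence.
Byte 1: 0xF0 = 11110000, payload 000 (3 bits).
Byte 2: 0x90 = 10010000 (10xxxxxx ✓), payload 010000.
Byte 3: 0x8C = 10001100 (10xxxxxx ✓), payload 001100.
Byte 4: 0xBA = 10111010 (10xxxxxx ✓), payload 111010.
Concatenate: 000010000001100111010 = 0x1033A (21 bits → U+1033A).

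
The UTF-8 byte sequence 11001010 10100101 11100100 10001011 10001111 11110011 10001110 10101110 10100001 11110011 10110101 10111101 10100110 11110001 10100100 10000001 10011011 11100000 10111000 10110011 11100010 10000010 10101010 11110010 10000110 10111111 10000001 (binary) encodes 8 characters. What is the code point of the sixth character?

Offset 0: leading byte 0xCA = 11001010 → 2-byte char #1 = CA A5.
Offset 2: leading byte 0xE4 = 11100100 → 3-byte char #2 = E4 8B 8F.
Offset 5: leading byte 0xF3 = 11110011 → 4-byte char #3 = F3 8E AE A1.
Offset 9: leading byte 0xF3 = 11110011 → 4-byte char #4 = F3 B5 BD A6.
Offset 13: leading byte 0xF1 = 11110001 → 4-byte char #5 = F1 A4 81 9B.
Offset 17: leading byte 0xE0 = 11100000 → 3-byte char #6 = E0 B8 B3.
Leading byte 0xE0 = 11100000 matches 1110xxxx → 3-byte sequence.
Byte 1: 0xE0 = 11100000, payload 0000 (4 bits).
Byte 2: 0xB8 = 10111000 (10xxxxxx ✓), payload 111000.
Byte 3: 0xB3 = 10110011 (10xxxxxx ✓), payload 110011.
Concatenate: 0000111000110011 = 0xE33 (16 bits → U+0E33).

U+0E33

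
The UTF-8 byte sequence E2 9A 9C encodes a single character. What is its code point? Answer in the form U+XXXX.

Leading byte 0xE2 = 11100010 matches 1110xxxx → 3-byte sequence.
Byte 1: 0xE2 = 11100010, payload 0010 (4 bits).
Byte 2: 0x9A = 10011010 (10xxxxxx ✓), payload 011010.
Byte 3: 0x9C = 10011100 (10xxxxxx ✓), payload 011100.
Concatenate: 0010011010011100 = 0x269C (16 bits → U+269C).

U+269C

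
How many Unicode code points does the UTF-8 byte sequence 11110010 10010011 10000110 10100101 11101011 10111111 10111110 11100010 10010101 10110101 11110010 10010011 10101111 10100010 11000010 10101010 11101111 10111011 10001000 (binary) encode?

6

Byte at offset 0: 0xF2 = 11110010 → 4-byte char (#1). Advance 4.
Byte at offset 4: 0xEB = 11101011 → 3-byte char (#2). Advance 3.
Byte at offset 7: 0xE2 = 11100010 → 3-byte char (#3). Advance 3.
Byte at offset 10: 0xF2 = 11110010 → 4-byte char (#4). Advance 4.
Byte at offset 14: 0xC2 = 11000010 → 2-byte char (#5). Advance 2.
Byte at offset 16: 0xEF = 11101111 → 3-byte char (#6). Advance 3.
Reached end at offset 19 after 6 code points.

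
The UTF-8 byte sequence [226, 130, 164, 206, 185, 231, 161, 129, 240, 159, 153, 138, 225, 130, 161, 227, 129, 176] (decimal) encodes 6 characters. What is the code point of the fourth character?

Offset 0: leading byte 0xE2 = 11100010 → 3-byte char #1 = E2 82 A4.
Offset 3: leading byte 0xCE = 11001110 → 2-byte char #2 = CE B9.
Offset 5: leading byte 0xE7 = 11100111 → 3-byte char #3 = E7 A1 81.
Offset 8: leading byte 0xF0 = 11110000 → 4-byte char #4 = F0 9F 99 8A.
Leading byte 0xF0 = 11110000 matches 11110xxx → 4-byte sequence.
Byte 1: 0xF0 = 11110000, payload 000 (3 bits).
Byte 2: 0x9F = 10011111 (10xxxxxx ✓), payload 011111.
Byte 3: 0x99 = 10011001 (10xxxxxx ✓), payload 011001.
Byte 4: 0x8A = 10001010 (10xxxxxx ✓), payload 001010.
Concatenate: 000011111011001001010 = 0x1F64A (21 bits → U+1F64A).

U+1F64A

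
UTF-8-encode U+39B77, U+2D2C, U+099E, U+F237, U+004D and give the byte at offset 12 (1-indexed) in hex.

0x88

1-indexed offset 12 is 0-indexed offset 11.
U+39B77 → 4-byte form F0 B9 AD B7 at offsets 0–3.
U+2D2C → 3-byte form E2 B4 AC at offsets 4–6.
U+099E → 3-byte form E0 A6 9E at offsets 7–9.
U+F237 → 3-byte form EF 88 B7 at offsets 10–12.
Offset 11 falls in char 4's range; it's byte 2 of EF 88 B7 = 0x88.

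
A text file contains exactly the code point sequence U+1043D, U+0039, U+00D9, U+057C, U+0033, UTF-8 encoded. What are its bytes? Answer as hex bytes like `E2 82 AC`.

U+1043D: 4-byte form → F0 90 90 BD.
U+0039: 1-byte form → 39.
U+00D9: 2-byte form → C3 99.
U+057C: 2-byte form → D5 BC.
U+0033: 1-byte form → 33.
Concatenated (10 bytes): F0 90 90 BD 39 C3 99 D5 BC 33.

F0 90 90 BD 39 C3 99 D5 BC 33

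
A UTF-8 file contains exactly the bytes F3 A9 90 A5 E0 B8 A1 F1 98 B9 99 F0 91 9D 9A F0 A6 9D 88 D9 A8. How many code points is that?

Byte at offset 0: 0xF3 = 11110011 → 4-byte char (#1). Advance 4.
Byte at offset 4: 0xE0 = 11100000 → 3-byte char (#2). Advance 3.
Byte at offset 7: 0xF1 = 11110001 → 4-byte char (#3). Advance 4.
Byte at offset 11: 0xF0 = 11110000 → 4-byte char (#4). Advance 4.
Byte at offset 15: 0xF0 = 11110000 → 4-byte char (#5). Advance 4.
Byte at offset 19: 0xD9 = 11011001 → 2-byte char (#6). Advance 2.
Reached end at offset 21 after 6 code points.

6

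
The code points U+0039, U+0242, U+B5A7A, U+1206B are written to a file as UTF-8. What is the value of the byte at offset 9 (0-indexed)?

0x81

U+0039 → 1-byte form 39 at offsets 0–0.
U+0242 → 2-byte form C9 82 at offsets 1–2.
U+B5A7A → 4-byte form F2 B5 A9 BA at offsets 3–6.
U+1206B → 4-byte form F0 92 81 AB at offsets 7–10.
Offset 9 falls in char 4's range; it's byte 3 of F0 92 81 AB = 0x81.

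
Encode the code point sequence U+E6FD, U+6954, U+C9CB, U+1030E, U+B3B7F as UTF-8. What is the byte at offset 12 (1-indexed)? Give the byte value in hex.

0x8C

1-indexed offset 12 is 0-indexed offset 11.
U+E6FD → 3-byte form EE 9B BD at offsets 0–2.
U+6954 → 3-byte form E6 A5 94 at offsets 3–5.
U+C9CB → 3-byte form EC A7 8B at offsets 6–8.
U+1030E → 4-byte form F0 90 8C 8E at offsets 9–12.
Offset 11 falls in char 4's range; it's byte 3 of F0 90 8C 8E = 0x8C.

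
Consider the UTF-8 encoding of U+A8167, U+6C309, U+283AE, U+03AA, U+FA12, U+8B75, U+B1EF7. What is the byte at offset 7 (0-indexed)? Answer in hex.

0x89

U+A8167 → 4-byte form F2 A8 85 A7 at offsets 0–3.
U+6C309 → 4-byte form F1 AC 8C 89 at offsets 4–7.
Offset 7 falls in char 2's range; it's byte 4 of F1 AC 8C 89 = 0x89.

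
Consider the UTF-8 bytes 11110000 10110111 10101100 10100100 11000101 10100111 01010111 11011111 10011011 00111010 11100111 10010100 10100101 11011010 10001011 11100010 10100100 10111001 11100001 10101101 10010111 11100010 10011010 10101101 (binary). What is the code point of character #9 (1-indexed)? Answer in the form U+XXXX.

U+1B57

Offset 0: leading byte 0xF0 = 11110000 → 4-byte char #1 = F0 B7 AC A4.
Offset 4: leading byte 0xC5 = 11000101 → 2-byte char #2 = C5 A7.
Offset 6: leading byte 0x57 = 01010111 → 1-byte char #3 = 57.
Offset 7: leading byte 0xDF = 11011111 → 2-byte char #4 = DF 9B.
Offset 9: leading byte 0x3A = 00111010 → 1-byte char #5 = 3A.
Offset 10: leading byte 0xE7 = 11100111 → 3-byte char #6 = E7 94 A5.
Offset 13: leading byte 0xDA = 11011010 → 2-byte char #7 = DA 8B.
Offset 15: leading byte 0xE2 = 11100010 → 3-byte char #8 = E2 A4 B9.
Offset 18: leading byte 0xE1 = 11100001 → 3-byte char #9 = E1 AD 97.
Leading byte 0xE1 = 11100001 matches 1110xxxx → 3-byte sequence.
Byte 1: 0xE1 = 11100001, payload 0001 (4 bits).
Byte 2: 0xAD = 10101101 (10xxxxxx ✓), payload 101101.
Byte 3: 0x97 = 10010111 (10xxxxxx ✓), payload 010111.
Concatenate: 0001101101010111 = 0x1B57 (16 bits → U+1B57).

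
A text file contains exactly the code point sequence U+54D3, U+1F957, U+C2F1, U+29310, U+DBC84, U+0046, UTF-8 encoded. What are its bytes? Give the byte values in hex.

U+54D3: 3-byte form → E5 93 93.
U+1F957: 4-byte form → F0 9F A5 97.
U+C2F1: 3-byte form → EC 8B B1.
U+29310: 4-byte form → F0 A9 8C 90.
U+DBC84: 4-byte form → F3 9B B2 84.
U+0046: 1-byte form → 46.
Concatenated (19 bytes): E5 93 93 F0 9F A5 97 EC 8B B1 F0 A9 8C 90 F3 9B B2 84 46.

E5 93 93 F0 9F A5 97 EC 8B B1 F0 A9 8C 90 F3 9B B2 84 46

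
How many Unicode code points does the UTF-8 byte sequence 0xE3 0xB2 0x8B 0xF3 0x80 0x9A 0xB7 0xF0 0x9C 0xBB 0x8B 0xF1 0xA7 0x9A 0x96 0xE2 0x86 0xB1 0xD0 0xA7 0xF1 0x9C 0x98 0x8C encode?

Byte at offset 0: 0xE3 = 11100011 → 3-byte char (#1). Advance 3.
Byte at offset 3: 0xF3 = 11110011 → 4-byte char (#2). Advance 4.
Byte at offset 7: 0xF0 = 11110000 → 4-byte char (#3). Advance 4.
Byte at offset 11: 0xF1 = 11110001 → 4-byte char (#4). Advance 4.
Byte at offset 15: 0xE2 = 11100010 → 3-byte char (#5). Advance 3.
Byte at offset 18: 0xD0 = 11010000 → 2-byte char (#6). Advance 2.
Byte at offset 20: 0xF1 = 11110001 → 4-byte char (#7). Advance 4.
Reached end at offset 24 after 7 code points.

7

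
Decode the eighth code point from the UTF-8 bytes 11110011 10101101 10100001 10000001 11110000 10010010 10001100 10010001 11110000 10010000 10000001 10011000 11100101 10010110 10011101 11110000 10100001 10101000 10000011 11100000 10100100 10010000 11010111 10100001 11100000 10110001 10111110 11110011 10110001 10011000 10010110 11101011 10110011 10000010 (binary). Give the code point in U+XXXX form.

U+0C7E

Offset 0: leading byte 0xF3 = 11110011 → 4-byte char #1 = F3 AD A1 81.
Offset 4: leading byte 0xF0 = 11110000 → 4-byte char #2 = F0 92 8C 91.
Offset 8: leading byte 0xF0 = 11110000 → 4-byte char #3 = F0 90 81 98.
Offset 12: leading byte 0xE5 = 11100101 → 3-byte char #4 = E5 96 9D.
Offset 15: leading byte 0xF0 = 11110000 → 4-byte char #5 = F0 A1 A8 83.
Offset 19: leading byte 0xE0 = 11100000 → 3-byte char #6 = E0 A4 90.
Offset 22: leading byte 0xD7 = 11010111 → 2-byte char #7 = D7 A1.
Offset 24: leading byte 0xE0 = 11100000 → 3-byte char #8 = E0 B1 BE.
Leading byte 0xE0 = 11100000 matches 1110xxxx → 3-byte sequence.
Byte 1: 0xE0 = 11100000, payload 0000 (4 bits).
Byte 2: 0xB1 = 10110001 (10xxxxxx ✓), payload 110001.
Byte 3: 0xBE = 10111110 (10xxxxxx ✓), payload 111110.
Concatenate: 0000110001111110 = 0xC7E (16 bits → U+0C7E).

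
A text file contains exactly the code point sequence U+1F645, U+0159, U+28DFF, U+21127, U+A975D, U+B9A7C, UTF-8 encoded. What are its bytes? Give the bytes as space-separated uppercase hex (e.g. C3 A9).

U+1F645: 4-byte form → F0 9F 99 85.
U+0159: 2-byte form → C5 99.
U+28DFF: 4-byte form → F0 A8 B7 BF.
U+21127: 4-byte form → F0 A1 84 A7.
U+A975D: 4-byte form → F2 A9 9D 9D.
U+B9A7C: 4-byte form → F2 B9 A9 BC.
Concatenated (22 bytes): F0 9F 99 85 C5 99 F0 A8 B7 BF F0 A1 84 A7 F2 A9 9D 9D F2 B9 A9 BC.

F0 9F 99 85 C5 99 F0 A8 B7 BF F0 A1 84 A7 F2 A9 9D 9D F2 B9 A9 BC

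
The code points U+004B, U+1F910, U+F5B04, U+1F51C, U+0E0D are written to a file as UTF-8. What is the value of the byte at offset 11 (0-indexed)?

0x94

U+004B → 1-byte form 4B at offsets 0–0.
U+1F910 → 4-byte form F0 9F A4 90 at offsets 1–4.
U+F5B04 → 4-byte form F3 B5 AC 84 at offsets 5–8.
U+1F51C → 4-byte form F0 9F 94 9C at offsets 9–12.
Offset 11 falls in char 4's range; it's byte 3 of F0 9F 94 9C = 0x94.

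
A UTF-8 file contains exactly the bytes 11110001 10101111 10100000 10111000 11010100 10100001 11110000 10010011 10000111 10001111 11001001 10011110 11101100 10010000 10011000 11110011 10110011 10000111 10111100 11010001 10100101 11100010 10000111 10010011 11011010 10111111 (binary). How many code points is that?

Byte at offset 0: 0xF1 = 11110001 → 4-byte char (#1). Advance 4.
Byte at offset 4: 0xD4 = 11010100 → 2-byte char (#2). Advance 2.
Byte at offset 6: 0xF0 = 11110000 → 4-byte char (#3). Advance 4.
Byte at offset 10: 0xC9 = 11001001 → 2-byte char (#4). Advance 2.
Byte at offset 12: 0xEC = 11101100 → 3-byte char (#5). Advance 3.
Byte at offset 15: 0xF3 = 11110011 → 4-byte char (#6). Advance 4.
Byte at offset 19: 0xD1 = 11010001 → 2-byte char (#7). Advance 2.
Byte at offset 21: 0xE2 = 11100010 → 3-byte char (#8). Advance 3.
Byte at offset 24: 0xDA = 11011010 → 2-byte char (#9). Advance 2.
Reached end at offset 26 after 9 code points.

9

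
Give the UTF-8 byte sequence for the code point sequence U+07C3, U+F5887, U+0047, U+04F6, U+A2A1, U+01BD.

DF 83 F3 B5 A2 87 47 D3 B6 EA 8A A1 C6 BD

U+07C3: 2-byte form → DF 83.
U+F5887: 4-byte form → F3 B5 A2 87.
U+0047: 1-byte form → 47.
U+04F6: 2-byte form → D3 B6.
U+A2A1: 3-byte form → EA 8A A1.
U+01BD: 2-byte form → C6 BD.
Concatenated (14 bytes): DF 83 F3 B5 A2 87 47 D3 B6 EA 8A A1 C6 BD.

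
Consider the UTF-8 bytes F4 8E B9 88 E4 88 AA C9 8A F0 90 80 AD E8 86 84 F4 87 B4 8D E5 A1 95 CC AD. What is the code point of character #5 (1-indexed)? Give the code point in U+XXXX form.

Offset 0: leading byte 0xF4 = 11110100 → 4-byte char #1 = F4 8E B9 88.
Offset 4: leading byte 0xE4 = 11100100 → 3-byte char #2 = E4 88 AA.
Offset 7: leading byte 0xC9 = 11001001 → 2-byte char #3 = C9 8A.
Offset 9: leading byte 0xF0 = 11110000 → 4-byte char #4 = F0 90 80 AD.
Offset 13: leading byte 0xE8 = 11101000 → 3-byte char #5 = E8 86 84.
Leading byte 0xE8 = 11101000 matches 1110xxxx → 3-byte sequence.
Byte 1: 0xE8 = 11101000, payload 1000 (4 bits).
Byte 2: 0x86 = 10000110 (10xxxxxx ✓), payload 000110.
Byte 3: 0x84 = 10000100 (10xxxxxx ✓), payload 000100.
Concatenate: 1000000110000100 = 0x8184 (16 bits → U+8184).

U+8184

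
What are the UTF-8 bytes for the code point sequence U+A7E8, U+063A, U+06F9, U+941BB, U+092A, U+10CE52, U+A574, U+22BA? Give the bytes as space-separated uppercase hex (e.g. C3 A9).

U+A7E8: 3-byte form → EA 9F A8.
U+063A: 2-byte form → D8 BA.
U+06F9: 2-byte form → DB B9.
U+941BB: 4-byte form → F2 94 86 BB.
U+092A: 3-byte form → E0 A4 AA.
U+10CE52: 4-byte form → F4 8C B9 92.
U+A574: 3-byte form → EA 95 B4.
U+22BA: 3-byte form → E2 8A BA.
Concatenated (24 bytes): EA 9F A8 D8 BA DB B9 F2 94 86 BB E0 A4 AA F4 8C B9 92 EA 95 B4 E2 8A BA.

EA 9F A8 D8 BA DB B9 F2 94 86 BB E0 A4 AA F4 8C B9 92 EA 95 B4 E2 8A BA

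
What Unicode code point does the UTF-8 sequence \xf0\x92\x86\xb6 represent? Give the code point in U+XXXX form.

U+121B6

Leading byte 0xF0 = 11110000 matches 11110xxx → 4-byte sequence.
Byte 1: 0xF0 = 11110000, payload 000 (3 bits).
Byte 2: 0x92 = 10010010 (10xxxxxx ✓), payload 010010.
Byte 3: 0x86 = 10000110 (10xxxxxx ✓), payload 000110.
Byte 4: 0xB6 = 10110110 (10xxxxxx ✓), payload 110110.
Concatenate: 000010010000110110110 = 0x121B6 (21 bits → U+121B6).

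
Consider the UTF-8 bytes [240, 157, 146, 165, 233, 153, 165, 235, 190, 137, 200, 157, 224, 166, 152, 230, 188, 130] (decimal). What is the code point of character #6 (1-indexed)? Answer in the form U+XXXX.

Offset 0: leading byte 0xF0 = 11110000 → 4-byte char #1 = F0 9D 92 A5.
Offset 4: leading byte 0xE9 = 11101001 → 3-byte char #2 = E9 99 A5.
Offset 7: leading byte 0xEB = 11101011 → 3-byte char #3 = EB BE 89.
Offset 10: leading byte 0xC8 = 11001000 → 2-byte char #4 = C8 9D.
Offset 12: leading byte 0xE0 = 11100000 → 3-byte char #5 = E0 A6 98.
Offset 15: leading byte 0xE6 = 11100110 → 3-byte char #6 = E6 BC 82.
Leading byte 0xE6 = 11100110 matches 1110xxxx → 3-byte sequence.
Byte 1: 0xE6 = 11100110, payload 0110 (4 bits).
Byte 2: 0xBC = 10111100 (10xxxxxx ✓), payload 111100.
Byte 3: 0x82 = 10000010 (10xxxxxx ✓), payload 000010.
Concatenate: 0110111100000010 = 0x6F02 (16 bits → U+6F02).

U+6F02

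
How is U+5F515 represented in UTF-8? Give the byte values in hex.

U+5F515 = 0x5F515 = 390421 decimal. In range U+10000–U+10FFFF → 4-byte form: 11110xxx 10xxxxxx 10xxxxxx 10xxxxxx.
Binary (21 bits): 001011111010100010101.
Split 3+6+6+6: 001 | 011111 | 010100 | 010101.
Byte 1: 11110001 = 0xF1.
Byte 2: 10011111 = 0x9F.
Byte 3: 10010100 = 0x94.
Byte 4: 10010101 = 0x95.

F1 9F 94 95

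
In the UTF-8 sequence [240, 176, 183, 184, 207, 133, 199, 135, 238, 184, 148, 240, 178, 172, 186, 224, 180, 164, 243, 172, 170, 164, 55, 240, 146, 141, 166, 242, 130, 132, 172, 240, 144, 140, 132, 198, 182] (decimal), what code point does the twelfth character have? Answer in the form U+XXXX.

U+01B6

Offset 0: leading byte 0xF0 = 11110000 → 4-byte char #1 = F0 B0 B7 B8.
Offset 4: leading byte 0xCF = 11001111 → 2-byte char #2 = CF 85.
Offset 6: leading byte 0xC7 = 11000111 → 2-byte char #3 = C7 87.
Offset 8: leading byte 0xEE = 11101110 → 3-byte char #4 = EE B8 94.
Offset 11: leading byte 0xF0 = 11110000 → 4-byte char #5 = F0 B2 AC BA.
Offset 15: leading byte 0xE0 = 11100000 → 3-byte char #6 = E0 B4 A4.
Offset 18: leading byte 0xF3 = 11110011 → 4-byte char #7 = F3 AC AA A4.
Offset 22: leading byte 0x37 = 00110111 → 1-byte char #8 = 37.
Offset 23: leading byte 0xF0 = 11110000 → 4-byte char #9 = F0 92 8D A6.
Offset 27: leading byte 0xF2 = 11110010 → 4-byte char #10 = F2 82 84 AC.
Offset 31: leading byte 0xF0 = 11110000 → 4-byte char #11 = F0 90 8C 84.
Offset 35: leading byte 0xC6 = 11000110 → 2-byte char #12 = C6 B6.
Leading byte 0xC6 = 11000110 matches 110xxxxx → 2-byte sequence.
Byte 1: 0xC6 = 11000110, payload 00110 (5 bits).
Byte 2: 0xB6 = 10110110 (10xxxxxx ✓), payload 110110.
Concatenate: 00110110110 = 0x1B6 (11 bits → U+01B6).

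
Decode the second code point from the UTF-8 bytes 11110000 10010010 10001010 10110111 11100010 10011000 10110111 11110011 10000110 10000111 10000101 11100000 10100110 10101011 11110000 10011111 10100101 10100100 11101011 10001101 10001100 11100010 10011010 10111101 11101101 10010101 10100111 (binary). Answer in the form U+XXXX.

U+2637

Offset 0: leading byte 0xF0 = 11110000 → 4-byte char #1 = F0 92 8A B7.
Offset 4: leading byte 0xE2 = 11100010 → 3-byte char #2 = E2 98 B7.
Leading byte 0xE2 = 11100010 matches 1110xxxx → 3-byte sequence.
Byte 1: 0xE2 = 11100010, payload 0010 (4 bits).
Byte 2: 0x98 = 10011000 (10xxxxxx ✓), payload 011000.
Byte 3: 0xB7 = 10110111 (10xxxxxx ✓), payload 110111.
Concatenate: 0010011000110111 = 0x2637 (16 bits → U+2637).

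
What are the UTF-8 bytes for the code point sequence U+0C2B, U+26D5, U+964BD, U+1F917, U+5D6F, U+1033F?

U+0C2B: 3-byte form → E0 B0 AB.
U+26D5: 3-byte form → E2 9B 95.
U+964BD: 4-byte form → F2 96 92 BD.
U+1F917: 4-byte form → F0 9F A4 97.
U+5D6F: 3-byte form → E5 B5 AF.
U+1033F: 4-byte form → F0 90 8C BF.
Concatenated (21 bytes): E0 B0 AB E2 9B 95 F2 96 92 BD F0 9F A4 97 E5 B5 AF F0 90 8C BF.

E0 B0 AB E2 9B 95 F2 96 92 BD F0 9F A4 97 E5 B5 AF F0 90 8C BF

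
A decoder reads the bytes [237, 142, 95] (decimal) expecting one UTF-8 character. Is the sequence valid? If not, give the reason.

Leading byte 0xED = 11101101 → 3-byte form.
Byte 3 is 0x5F = 01011111, which is not 10xxxxxx — expected a continuation byte.

invalid (non-continuation byte where continuation expected)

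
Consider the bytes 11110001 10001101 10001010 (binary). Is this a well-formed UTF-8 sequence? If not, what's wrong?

Leading byte 0xF1 = 11110001 → 4-byte form, but only 3 bytes are present.

invalid (sequence truncated)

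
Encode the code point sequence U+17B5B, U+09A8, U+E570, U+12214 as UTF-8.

F0 97 AD 9B E0 A6 A8 EE 95 B0 F0 92 88 94

U+17B5B: 4-byte form → F0 97 AD 9B.
U+09A8: 3-byte form → E0 A6 A8.
U+E570: 3-byte form → EE 95 B0.
U+12214: 4-byte form → F0 92 88 94.
Concatenated (14 bytes): F0 97 AD 9B E0 A6 A8 EE 95 B0 F0 92 88 94.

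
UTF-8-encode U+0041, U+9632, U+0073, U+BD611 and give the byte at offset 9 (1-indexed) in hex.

0x91

1-indexed offset 9 is 0-indexed offset 8.
U+0041 → 1-byte form 41 at offsets 0–0.
U+9632 → 3-byte form E9 98 B2 at offsets 1–3.
U+0073 → 1-byte form 73 at offsets 4–4.
U+BD611 → 4-byte form F2 BD 98 91 at offsets 5–8.
Offset 8 falls in char 4's range; it's byte 4 of F2 BD 98 91 = 0x91.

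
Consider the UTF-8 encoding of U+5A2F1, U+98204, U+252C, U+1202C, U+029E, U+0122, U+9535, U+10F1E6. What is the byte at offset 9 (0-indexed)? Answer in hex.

U+5A2F1 → 4-byte form F1 9A 8B B1 at offsets 0–3.
U+98204 → 4-byte form F2 98 88 84 at offsets 4–7.
U+252C → 3-byte form E2 94 AC at offsets 8–10.
Offset 9 falls in char 3's range; it's byte 2 of E2 94 AC = 0x94.

0x94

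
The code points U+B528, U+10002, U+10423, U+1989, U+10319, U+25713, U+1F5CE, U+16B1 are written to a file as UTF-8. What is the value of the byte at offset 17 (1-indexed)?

0x8C

1-indexed offset 17 is 0-indexed offset 16.
U+B528 → 3-byte form EB 94 A8 at offsets 0–2.
U+10002 → 4-byte form F0 90 80 82 at offsets 3–6.
U+10423 → 4-byte form F0 90 90 A3 at offsets 7–10.
U+1989 → 3-byte form E1 A6 89 at offsets 11–13.
U+10319 → 4-byte form F0 90 8C 99 at offsets 14–17.
Offset 16 falls in char 5's range; it's byte 3 of F0 90 8C 99 = 0x8C.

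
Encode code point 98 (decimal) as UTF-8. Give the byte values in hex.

62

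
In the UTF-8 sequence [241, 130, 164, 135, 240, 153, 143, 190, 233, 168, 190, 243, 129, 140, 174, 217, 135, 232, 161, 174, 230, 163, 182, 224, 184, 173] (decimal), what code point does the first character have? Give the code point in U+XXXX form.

Offset 0: leading byte 0xF1 = 11110001 → 4-byte char #1 = F1 82 A4 87.
Leading byte 0xF1 = 11110001 matches 11110xxx → 4-byte sequence.
Byte 1: 0xF1 = 11110001, payload 001 (3 bits).
Byte 2: 0x82 = 10000010 (10xxxxxx ✓), payload 000010.
Byte 3: 0xA4 = 10100100 (10xxxxxx ✓), payload 100100.
Byte 4: 0x87 = 10000111 (10xxxxxx ✓), payload 000111.
Concatenate: 001000010100100000111 = 0x42907 (21 bits → U+42907).

U+42907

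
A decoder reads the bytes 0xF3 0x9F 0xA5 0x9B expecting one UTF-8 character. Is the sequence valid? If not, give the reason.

Leading byte 0xF3 = 11110011 → 4-byte form.
Continuation bytes 0x9F=10011111, 0xA5=10100101, 0x9B=10011011 all match 10xxxxxx.
Decoded value 0xDF95B is ≥ 0x10000 (shortest form) and not a surrogate.

valid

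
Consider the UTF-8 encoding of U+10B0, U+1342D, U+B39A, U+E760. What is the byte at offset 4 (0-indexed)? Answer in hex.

U+10B0 → 3-byte form E1 82 B0 at offsets 0–2.
U+1342D → 4-byte form F0 93 90 AD at offsets 3–6.
Offset 4 falls in char 2's range; it's byte 2 of F0 93 90 AD = 0x93.

0x93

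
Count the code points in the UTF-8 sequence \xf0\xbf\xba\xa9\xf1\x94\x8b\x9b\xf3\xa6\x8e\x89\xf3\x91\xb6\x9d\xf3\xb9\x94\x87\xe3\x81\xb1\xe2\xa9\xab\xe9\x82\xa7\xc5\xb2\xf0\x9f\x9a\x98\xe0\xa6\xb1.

11

Byte at offset 0: 0xF0 = 11110000 → 4-byte char (#1). Advance 4.
Byte at offset 4: 0xF1 = 11110001 → 4-byte char (#2). Advance 4.
Byte at offset 8: 0xF3 = 11110011 → 4-byte char (#3). Advance 4.
Byte at offset 12: 0xF3 = 11110011 → 4-byte char (#4). Advance 4.
Byte at offset 16: 0xF3 = 11110011 → 4-byte char (#5). Advance 4.
Byte at offset 20: 0xE3 = 11100011 → 3-byte char (#6). Advance 3.
Byte at offset 23: 0xE2 = 11100010 → 3-byte char (#7). Advance 3.
Byte at offset 26: 0xE9 = 11101001 → 3-byte char (#8). Advance 3.
Byte at offset 29: 0xC5 = 11000101 → 2-byte char (#9). Advance 2.
Byte at offset 31: 0xF0 = 11110000 → 4-byte char (#10). Advance 4.
Byte at offset 35: 0xE0 = 11100000 → 3-byte char (#11). Advance 3.
Reached end at offset 38 after 11 code points.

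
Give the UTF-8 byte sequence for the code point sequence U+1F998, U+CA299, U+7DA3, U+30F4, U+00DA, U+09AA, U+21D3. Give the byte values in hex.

F0 9F A6 98 F3 8A 8A 99 E7 B6 A3 E3 83 B4 C3 9A E0 A6 AA E2 87 93

U+1F998: 4-byte form → F0 9F A6 98.
U+CA299: 4-byte form → F3 8A 8A 99.
U+7DA3: 3-byte form → E7 B6 A3.
U+30F4: 3-byte form → E3 83 B4.
U+00DA: 2-byte form → C3 9A.
U+09AA: 3-byte form → E0 A6 AA.
U+21D3: 3-byte form → E2 87 93.
Concatenated (22 bytes): F0 9F A6 98 F3 8A 8A 99 E7 B6 A3 E3 83 B4 C3 9A E0 A6 AA E2 87 93.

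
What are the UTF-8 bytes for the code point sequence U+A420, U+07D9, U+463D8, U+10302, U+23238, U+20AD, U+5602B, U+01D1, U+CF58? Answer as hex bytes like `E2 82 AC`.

EA 90 A0 DF 99 F1 86 8F 98 F0 90 8C 82 F0 A3 88 B8 E2 82 AD F1 96 80 AB C7 91 EC BD 98

U+A420: 3-byte form → EA 90 A0.
U+07D9: 2-byte form → DF 99.
U+463D8: 4-byte form → F1 86 8F 98.
U+10302: 4-byte form → F0 90 8C 82.
U+23238: 4-byte form → F0 A3 88 B8.
U+20AD: 3-byte form → E2 82 AD.
U+5602B: 4-byte form → F1 96 80 AB.
U+01D1: 2-byte form → C7 91.
U+CF58: 3-byte form → EC BD 98.
Concatenated (29 bytes): EA 90 A0 DF 99 F1 86 8F 98 F0 90 8C 82 F0 A3 88 B8 E2 82 AD F1 96 80 AB C7 91 EC BD 98.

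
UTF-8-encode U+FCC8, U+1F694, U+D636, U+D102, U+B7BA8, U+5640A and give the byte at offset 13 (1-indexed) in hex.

1-indexed offset 13 is 0-indexed offset 12.
U+FCC8 → 3-byte form EF B3 88 at offsets 0–2.
U+1F694 → 4-byte form F0 9F 9A 94 at offsets 3–6.
U+D636 → 3-byte form ED 98 B6 at offsets 7–9.
U+D102 → 3-byte form ED 84 82 at offsets 10–12.
Offset 12 falls in char 4's range; it's byte 3 of ED 84 82 = 0x82.

0x82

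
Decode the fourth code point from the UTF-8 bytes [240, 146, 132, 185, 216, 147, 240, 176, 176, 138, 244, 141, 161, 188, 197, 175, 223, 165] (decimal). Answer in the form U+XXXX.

Offset 0: leading byte 0xF0 = 11110000 → 4-byte char #1 = F0 92 84 B9.
Offset 4: leading byte 0xD8 = 11011000 → 2-byte char #2 = D8 93.
Offset 6: leading byte 0xF0 = 11110000 → 4-byte char #3 = F0 B0 B0 8A.
Offset 10: leading byte 0xF4 = 11110100 → 4-byte char #4 = F4 8D A1 BC.
Leading byte 0xF4 = 11110100 matches 11110xxx → 4-byte sequence.
Byte 1: 0xF4 = 11110100, payload 100 (3 bits).
Byte 2: 0x8D = 10001101 (10xxxxxx ✓), payload 001101.
Byte 3: 0xA1 = 10100001 (10xxxxxx ✓), payload 100001.
Byte 4: 0xBC = 10111100 (10xxxxxx ✓), payload 111100.
Concatenate: 100001101100001111100 = 0x10D87C (21 bits → U+10D87C).

U+10D87C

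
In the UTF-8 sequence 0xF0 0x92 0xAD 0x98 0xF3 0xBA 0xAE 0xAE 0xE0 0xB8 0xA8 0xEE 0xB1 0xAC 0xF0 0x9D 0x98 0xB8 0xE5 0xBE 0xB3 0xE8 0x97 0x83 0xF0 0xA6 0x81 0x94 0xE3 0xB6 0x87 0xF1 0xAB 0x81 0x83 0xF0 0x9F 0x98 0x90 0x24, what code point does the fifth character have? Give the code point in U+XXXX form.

Offset 0: leading byte 0xF0 = 11110000 → 4-byte char #1 = F0 92 AD 98.
Offset 4: leading byte 0xF3 = 11110011 → 4-byte char #2 = F3 BA AE AE.
Offset 8: leading byte 0xE0 = 11100000 → 3-byte char #3 = E0 B8 A8.
Offset 11: leading byte 0xEE = 11101110 → 3-byte char #4 = EE B1 AC.
Offset 14: leading byte 0xF0 = 11110000 → 4-byte char #5 = F0 9D 98 B8.
Leading byte 0xF0 = 11110000 matches 11110xxx → 4-byte sequence.
Byte 1: 0xF0 = 11110000, payload 000 (3 bits).
Byte 2: 0x9D = 10011101 (10xxxxxx ✓), payload 011101.
Byte 3: 0x98 = 10011000 (10xxxxxx ✓), payload 011000.
Byte 4: 0xB8 = 10111000 (10xxxxxx ✓), payload 111000.
Concatenate: 000011101011000111000 = 0x1D638 (21 bits → U+1D638).

U+1D638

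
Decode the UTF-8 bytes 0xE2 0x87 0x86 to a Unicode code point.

U+21C6

Leading byte 0xE2 = 11100010 matches 1110xxxx → 3-byte sequence.
Byte 1: 0xE2 = 11100010, payload 0010 (4 bits).
Byte 2: 0x87 = 10000111 (10xxxxxx ✓), payload 000111.
Byte 3: 0x86 = 10000110 (10xxxxxx ✓), payload 000110.
Concatenate: 0010000111000110 = 0x21C6 (16 bits → U+21C6).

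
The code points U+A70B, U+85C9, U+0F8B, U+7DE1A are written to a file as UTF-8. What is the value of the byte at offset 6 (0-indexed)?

0xE0

U+A70B → 3-byte form EA 9C 8B at offsets 0–2.
U+85C9 → 3-byte form E8 97 89 at offsets 3–5.
U+0F8B → 3-byte form E0 BE 8B at offsets 6–8.
Offset 6 falls in char 3's range; it's byte 1 of E0 BE 8B = 0xE0.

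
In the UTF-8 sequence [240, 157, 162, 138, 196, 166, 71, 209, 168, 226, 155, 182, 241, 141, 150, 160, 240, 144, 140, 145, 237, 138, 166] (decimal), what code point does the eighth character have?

U+D2A6

Offset 0: leading byte 0xF0 = 11110000 → 4-byte char #1 = F0 9D A2 8A.
Offset 4: leading byte 0xC4 = 11000100 → 2-byte char #2 = C4 A6.
Offset 6: leading byte 0x47 = 01000111 → 1-byte char #3 = 47.
Offset 7: leading byte 0xD1 = 11010001 → 2-byte char #4 = D1 A8.
Offset 9: leading byte 0xE2 = 11100010 → 3-byte char #5 = E2 9B B6.
Offset 12: leading byte 0xF1 = 11110001 → 4-byte char #6 = F1 8D 96 A0.
Offset 16: leading byte 0xF0 = 11110000 → 4-byte char #7 = F0 90 8C 91.
Offset 20: leading byte 0xED = 11101101 → 3-byte char #8 = ED 8A A6.
Leading byte 0xED = 11101101 matches 1110xxxx → 3-byte sequence.
Byte 1: 0xED = 11101101, payload 1101 (4 bits).
Byte 2: 0x8A = 10001010 (10xxxxxx ✓), payload 001010.
Byte 3: 0xA6 = 10100110 (10xxxxxx ✓), payload 100110.
Concatenate: 1101001010100110 = 0xD2A6 (16 bits → U+D2A6).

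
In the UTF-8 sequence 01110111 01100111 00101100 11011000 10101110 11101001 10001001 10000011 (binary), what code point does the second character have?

U+0067

Offset 0: leading byte 0x77 = 01110111 → 1-byte char #1 = 77.
Offset 1: leading byte 0x67 = 01100111 → 1-byte char #2 = 67.
Leading byte 0x67 = 01100111 matches 0xxxxxxx → 1-byte sequence.
Byte 1: 0x67 = 01100111, payload 1100111 (7 bits).
Concatenate: 1100111 = 0x67 (7 bits → U+0067).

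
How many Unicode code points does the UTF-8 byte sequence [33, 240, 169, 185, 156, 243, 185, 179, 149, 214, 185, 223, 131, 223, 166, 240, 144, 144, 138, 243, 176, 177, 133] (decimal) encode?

Byte at offset 0: 0x21 = 00100001 → 1-byte char (#1). Advance 1.
Byte at offset 1: 0xF0 = 11110000 → 4-byte char (#2). Advance 4.
Byte at offset 5: 0xF3 = 11110011 → 4-byte char (#3). Advance 4.
Byte at offset 9: 0xD6 = 11010110 → 2-byte char (#4). Advance 2.
Byte at offset 11: 0xDF = 11011111 → 2-byte char (#5). Advance 2.
Byte at offset 13: 0xDF = 11011111 → 2-byte char (#6). Advance 2.
Byte at offset 15: 0xF0 = 11110000 → 4-byte char (#7). Advance 4.
Byte at offset 19: 0xF3 = 11110011 → 4-byte char (#8). Advance 4.
Reached end at offset 23 after 8 code points.

8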